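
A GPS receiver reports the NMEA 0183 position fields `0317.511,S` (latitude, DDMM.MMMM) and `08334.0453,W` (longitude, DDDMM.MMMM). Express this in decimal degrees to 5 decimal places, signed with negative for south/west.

-3.29185, -83.56742

Lat: degrees = first 2 digits = 3, minutes = 17.511; 3 + 17.511/60 = 3.291850
hemisphere S, so the sign is −
λ: degrees = first 3 digits = 83, minutes = 34.0453; 83 + 34.0453/60 = 83.567422
W → negative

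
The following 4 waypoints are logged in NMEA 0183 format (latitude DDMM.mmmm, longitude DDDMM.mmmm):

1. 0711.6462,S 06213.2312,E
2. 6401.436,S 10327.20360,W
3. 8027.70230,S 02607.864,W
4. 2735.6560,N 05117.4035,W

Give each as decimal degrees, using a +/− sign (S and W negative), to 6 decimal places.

Point 1:
  φ: split at 2 digits → 07° and 11.6462′; 7 + 11.6462/60 = 7.1941033
  S ⇒ negate
  λ: split at 3 digits → 062° and 13.2312′; 62 + 13.2312/60 = 62.2205200
  E → positive
Point 2:
  Latitude: degrees = first 2 digits = 64, minutes = 1.436; 64 + 1.436/60 = 64.0239333
  hemisphere S, so the sign is −
  Lon: degrees = first 3 digits = 103, minutes = 27.2036; 103 + 27.2036/60 = 103.4533933
  hemisphere W, so the sign is −
Point 3:
  Latitude: split at 2 digits → 80° and 27.7023′; 80 + 27.7023/60 = 80.4617050
  hemisphere S, so the sign is −
  Lon: degrees = first 3 digits = 26, minutes = 7.864; 26 + 7.864/60 = 26.1310667
  W → negative
Point 4:
  Latitude: degrees = first 2 digits = 27, minutes = 35.656; 27 + 35.656/60 = 27.5942667
  N → positive
  λ: degrees = first 3 digits = 51, minutes = 17.4035; 51 + 17.4035/60 = 51.2900583
  W ⇒ negate

1. -7.194103, 62.220520
2. -64.023933, -103.453393
3. -80.461705, -26.131067
4. 27.594267, -51.290058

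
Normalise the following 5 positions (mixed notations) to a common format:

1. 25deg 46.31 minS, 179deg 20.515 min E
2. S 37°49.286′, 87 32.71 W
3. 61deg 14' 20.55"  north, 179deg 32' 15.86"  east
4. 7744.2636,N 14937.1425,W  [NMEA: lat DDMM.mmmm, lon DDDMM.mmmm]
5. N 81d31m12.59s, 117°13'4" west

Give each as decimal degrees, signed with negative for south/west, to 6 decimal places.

1. -25.771833, 179.341917
2. -37.821433, -87.545167
3. 61.239042, 179.537739
4. 77.737727, -149.619042
5. 81.520164, -117.217778

Point 1:
  Latitude: 46.31′ = 0.771833°; total 25.7718333
  S ⇒ negate
  Longitude: 179 + 20.515/60 = 179.3419167
  E ⇒ keep positive
Point 2:
  Latitude: 37 + 49.286/60 = 37.8214333
  S → negative
  Lon: 87 + 32.71/60 = 87.5451667
  W → negative
Point 3:
  Latitude: 61 + 14/60 + 20.55/3600 = 61.2390417
  N ⇒ keep positive
  Lon: 179 + 32/60 + 15.86/3600 = 179.5377389
  E → positive
Point 4:
  Lat: degrees = first 2 digits = 77, minutes = 44.2636; 77 + 44.2636/60 = 77.7377267
  N ⇒ keep positive
  λ: split at 3 digits → 149° and 37.1425′; 149 + 37.1425/60 = 149.6190417
  W ⇒ negate
Point 5:
  Lat: 81° + 31/60 + 12.59/3600 = 81 + 0.516667 + 0.003497 = 81.5201639
  N ⇒ keep positive
  Lon: 117° + 13/60 + 4/3600 = 117 + 0.216667 + 0.001111 = 117.2177778
  W ⇒ negate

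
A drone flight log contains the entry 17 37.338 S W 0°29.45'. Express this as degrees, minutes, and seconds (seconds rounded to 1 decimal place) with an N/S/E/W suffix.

φ: 37.33800′ → 37′ and 0.33800 × 60 = 20.280″
Longitude: 29.45000′ → 29′ and 0.45000 × 60 = 27.000″

17°37′20.3″ S, 0°29′27.0″ W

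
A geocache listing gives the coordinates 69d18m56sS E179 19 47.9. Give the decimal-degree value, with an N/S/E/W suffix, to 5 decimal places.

69.31556° S, 179.32997° E

φ: 69° + 18/60 + 56/3600 = 69 + 0.300000 + 0.015556 = 69.315556
Longitude: 179° + 19/60 + 47.9/3600 = 179 + 0.316667 + 0.013306 = 179.329972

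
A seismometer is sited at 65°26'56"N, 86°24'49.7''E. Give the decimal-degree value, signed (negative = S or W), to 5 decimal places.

Latitude: 26′ + 56″ = 26.93333′; 65 + 26.93333/60 = 65.448889
N → positive
λ: 86° + 24/60 + 49.7/3600 = 86 + 0.400000 + 0.013806 = 86.413806
E ⇒ keep positive

65.44889, 86.41381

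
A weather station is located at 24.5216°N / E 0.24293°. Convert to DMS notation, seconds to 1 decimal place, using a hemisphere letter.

Lat: whole degrees 24; 31.29600′ → 31′ and 17.760″
λ: whole degrees 0; 14.57580′ → 14′ and 34.548″

24°31′17.8″ N, 0°14′34.5″ E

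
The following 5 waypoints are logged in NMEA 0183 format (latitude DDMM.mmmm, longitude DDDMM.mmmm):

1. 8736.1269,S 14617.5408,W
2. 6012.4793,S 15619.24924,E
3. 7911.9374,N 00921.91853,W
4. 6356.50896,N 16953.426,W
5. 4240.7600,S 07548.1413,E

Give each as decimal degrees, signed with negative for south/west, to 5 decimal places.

Point 1:
  Latitude: degrees = first 2 digits = 87, minutes = 36.1269; 87 + 36.1269/60 = 87.602115
  S → negative
  Longitude: split at 3 digits → 146° and 17.5408′; 146 + 17.5408/60 = 146.292347
  hemisphere W, so the sign is −
Point 2:
  φ: degrees = first 2 digits = 60, minutes = 12.4793; 60 + 12.4793/60 = 60.207988
  S → negative
  Longitude: split at 3 digits → 156° and 19.24924′; 156 + 19.24924/60 = 156.320821
  E ⇒ keep positive
Point 3:
  Latitude: degrees = first 2 digits = 79, minutes = 11.9374; 79 + 11.9374/60 = 79.198957
  N → positive
  Lon: split at 3 digits → 009° and 21.91853′; 9 + 21.91853/60 = 9.365309
  W → negative
Point 4:
  φ: split at 2 digits → 63° and 56.50896′; 63 + 56.50896/60 = 63.941816
  N → positive
  Longitude: degrees = first 3 digits = 169, minutes = 53.426; 169 + 53.426/60 = 169.890433
  W → negative
Point 5:
  φ: split at 2 digits → 42° and 40.76′; 42 + 40.76/60 = 42.679333
  S → negative
  Lon: degrees = first 3 digits = 75, minutes = 48.1413; 75 + 48.1413/60 = 75.802355
  E ⇒ keep positive

1. -87.60212, -146.29235
2. -60.20799, 156.32082
3. 79.19896, -9.36531
4. 63.94182, -169.89043
5. -42.67933, 75.80236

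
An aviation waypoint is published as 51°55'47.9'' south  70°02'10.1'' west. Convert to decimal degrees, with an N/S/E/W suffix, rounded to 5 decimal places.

51.92997° S, 70.03614° W

Latitude: 51° + 55/60 + 47.9/3600 = 51 + 0.916667 + 0.013306 = 51.929972
Lon: 70 + 2/60 + 10.1/3600 = 70.036139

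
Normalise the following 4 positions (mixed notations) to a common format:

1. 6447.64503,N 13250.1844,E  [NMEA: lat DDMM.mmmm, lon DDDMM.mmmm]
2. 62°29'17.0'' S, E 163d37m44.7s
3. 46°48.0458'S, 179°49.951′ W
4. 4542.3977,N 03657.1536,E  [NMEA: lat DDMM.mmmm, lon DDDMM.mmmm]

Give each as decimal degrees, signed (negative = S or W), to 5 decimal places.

1. 64.79408, 132.83641
2. -62.48806, 163.62908
3. -46.80076, -179.83252
4. 45.70663, 36.95256

Point 1:
  φ: degrees = first 2 digits = 64, minutes = 47.64503; 64 + 47.64503/60 = 64.794084
  N → positive
  Lon: degrees = first 3 digits = 132, minutes = 50.1844; 132 + 50.1844/60 = 132.836407
  E ⇒ keep positive
Point 2:
  φ: 29′ + 17″ = 29.28333′; 62 + 29.28333/60 = 62.488056
  S → negative
  Longitude: 37′ + 44.7″ = 37.74500′; 163 + 37.74500/60 = 163.629083
  E ⇒ keep positive
Point 3:
  Latitude: 46 + 48.0458/60 = 46.800763
  hemisphere S, so the sign is −
  Longitude: 179 + 49.951/60 = 179.832517
  W → negative
Point 4:
  φ: split at 2 digits → 45° and 42.3977′; 45 + 42.3977/60 = 45.706628
  N → positive
  Longitude: split at 3 digits → 036° and 57.1536′; 36 + 57.1536/60 = 36.952560
  E ⇒ keep positive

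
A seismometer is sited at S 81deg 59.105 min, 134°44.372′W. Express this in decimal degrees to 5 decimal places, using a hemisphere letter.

81.98508° S, 134.73953° W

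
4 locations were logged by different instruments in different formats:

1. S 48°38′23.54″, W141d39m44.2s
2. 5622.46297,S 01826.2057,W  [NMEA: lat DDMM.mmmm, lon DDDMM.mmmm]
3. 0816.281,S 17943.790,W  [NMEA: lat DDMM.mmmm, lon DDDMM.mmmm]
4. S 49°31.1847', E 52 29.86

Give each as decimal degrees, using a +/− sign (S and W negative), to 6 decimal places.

Point 1:
  Latitude: 38′ + 23.54″ = 38.39233′; 48 + 38.39233/60 = 48.6398722
  S ⇒ negate
  Longitude: 39′ + 44.2″ = 39.73667′; 141 + 39.73667/60 = 141.6622778
  hemisphere W, so the sign is −
Point 2:
  Latitude: degrees = first 2 digits = 56, minutes = 22.46297; 56 + 22.46297/60 = 56.3743828
  hemisphere S, so the sign is −
  Lon: split at 3 digits → 018° and 26.2057′; 18 + 26.2057/60 = 18.4367617
  W → negative
Point 3:
  Lat: degrees = first 2 digits = 8, minutes = 16.281; 8 + 16.281/60 = 8.2713500
  S → negative
  Lon: split at 3 digits → 179° and 43.79′; 179 + 43.79/60 = 179.7298333
  W ⇒ negate
Point 4:
  Latitude: 31.1847′ = 0.519745°; total 49.5197450
  S ⇒ negate
  Longitude: 29.86′ = 0.497667°; total 52.4976667
  E ⇒ keep positive

1. -48.639872, -141.662278
2. -56.374383, -18.436762
3. -8.271350, -179.729833
4. -49.519745, 52.497667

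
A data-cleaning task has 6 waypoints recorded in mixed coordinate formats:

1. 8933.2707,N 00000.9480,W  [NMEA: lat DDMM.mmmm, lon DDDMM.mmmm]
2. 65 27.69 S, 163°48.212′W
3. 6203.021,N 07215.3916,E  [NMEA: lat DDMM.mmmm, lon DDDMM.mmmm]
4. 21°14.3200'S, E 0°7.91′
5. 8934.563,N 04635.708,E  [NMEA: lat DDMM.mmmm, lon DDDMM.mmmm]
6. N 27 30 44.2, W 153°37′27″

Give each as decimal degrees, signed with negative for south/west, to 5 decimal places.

1. 89.55451, -0.01580
2. -65.46150, -163.80353
3. 62.05035, 72.25653
4. -21.23867, 0.13183
5. 89.57605, 46.59513
6. 27.51228, -153.62417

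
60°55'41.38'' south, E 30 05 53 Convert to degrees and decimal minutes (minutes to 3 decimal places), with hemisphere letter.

Lat: 55 + 41.38/60 = 55.68967′
Longitude: seconds/60 = 0.88333; minutes = 5 + 0.88333 = 5.88333

60° 55.690′ S, 30° 5.883′ E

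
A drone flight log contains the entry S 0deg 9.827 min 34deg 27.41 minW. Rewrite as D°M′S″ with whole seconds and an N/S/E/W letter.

0°09′50″ S, 34°27′25″ W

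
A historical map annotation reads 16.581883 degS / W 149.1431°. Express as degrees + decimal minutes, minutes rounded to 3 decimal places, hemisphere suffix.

16° 34.913′ S, 149° 8.586′ W

Latitude: minutes = (16.581883 − 16) × 60 = 34.91298
Longitude: fractional part 0.143100 → 8.58600 minutes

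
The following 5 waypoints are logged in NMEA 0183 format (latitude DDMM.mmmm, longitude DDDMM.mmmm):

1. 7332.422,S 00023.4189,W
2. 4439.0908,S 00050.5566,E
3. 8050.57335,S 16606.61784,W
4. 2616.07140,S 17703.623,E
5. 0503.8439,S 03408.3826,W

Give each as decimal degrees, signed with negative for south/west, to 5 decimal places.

1. -73.54037, -0.39032
2. -44.65151, 0.84261
3. -80.84289, -166.11030
4. -26.26786, 177.06038
5. -5.06407, -34.13971

Point 1:
  Latitude: degrees = first 2 digits = 73, minutes = 32.422; 73 + 32.422/60 = 73.540367
  hemisphere S, so the sign is −
  Longitude: degrees = first 3 digits = 0, minutes = 23.4189; 0 + 23.4189/60 = 0.390315
  W ⇒ negate
Point 2:
  φ: degrees = first 2 digits = 44, minutes = 39.0908; 44 + 39.0908/60 = 44.651513
  S → negative
  λ: degrees = first 3 digits = 0, minutes = 50.5566; 0 + 50.5566/60 = 0.842610
  E → positive
Point 3:
  Lat: degrees = first 2 digits = 80, minutes = 50.57335; 80 + 50.57335/60 = 80.842889
  hemisphere S, so the sign is −
  λ: split at 3 digits → 166° and 6.61784′; 166 + 6.61784/60 = 166.110297
  W → negative
Point 4:
  Lat: split at 2 digits → 26° and 16.0714′; 26 + 16.0714/60 = 26.267857
  S → negative
  Lon: degrees = first 3 digits = 177, minutes = 3.623; 177 + 3.623/60 = 177.060383
  E ⇒ keep positive
Point 5:
  Lat: degrees = first 2 digits = 5, minutes = 3.8439; 5 + 3.8439/60 = 5.064065
  S → negative
  Lon: split at 3 digits → 034° and 8.3826′; 34 + 8.3826/60 = 34.139710
  hemisphere W, so the sign is −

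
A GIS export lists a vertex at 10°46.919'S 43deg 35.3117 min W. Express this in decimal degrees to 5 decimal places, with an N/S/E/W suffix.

Lat: 10 + 46.919/60 = 10.781983
λ: 43 + 35.3117/60 = 43.588528

10.78198° S, 43.58853° W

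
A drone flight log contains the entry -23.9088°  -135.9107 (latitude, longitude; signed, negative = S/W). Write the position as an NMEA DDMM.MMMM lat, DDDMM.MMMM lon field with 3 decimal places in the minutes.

Latitude is negative → S; |value| = 23.908800
Lat: 23° + 0.908800 × 60 = 23° 54.52800′
Longitude is negative → W; |value| = 135.910700
λ: minutes = (135.910700 − 135) × 60 = 54.64200

2354.528,S / 13554.642,W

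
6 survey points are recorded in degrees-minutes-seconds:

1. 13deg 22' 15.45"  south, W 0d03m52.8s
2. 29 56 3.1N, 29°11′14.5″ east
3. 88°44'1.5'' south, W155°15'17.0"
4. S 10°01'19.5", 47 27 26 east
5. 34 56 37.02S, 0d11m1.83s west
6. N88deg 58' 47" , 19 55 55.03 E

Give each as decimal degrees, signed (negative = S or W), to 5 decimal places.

Point 1:
  φ: 13° + 22/60 + 15.45/3600 = 13 + 0.366667 + 0.004292 = 13.370958
  S ⇒ negate
  λ: 0 + 3/60 + 52.8/3600 = 0.064667
  W ⇒ negate
Point 2:
  Latitude: 56′ + 3.1″ = 56.05167′; 29 + 56.05167/60 = 29.934194
  N → positive
  Lon: 11′ + 14.5″ = 11.24167′; 29 + 11.24167/60 = 29.187361
  E ⇒ keep positive
Point 3:
  Latitude: 44′ + 1.5″ = 44.02500′; 88 + 44.02500/60 = 88.733750
  hemisphere S, so the sign is −
  λ: 155° + 15/60 + 17/3600 = 155 + 0.250000 + 0.004722 = 155.254722
  W → negative
Point 4:
  φ: 10° + 1/60 + 19.5/3600 = 10 + 0.016667 + 0.005417 = 10.022083
  S → negative
  Lon: 47° + 27/60 + 26/3600 = 47 + 0.450000 + 0.007222 = 47.457222
  E ⇒ keep positive
Point 5:
  Lat: 56′ + 37.02″ = 56.61700′; 34 + 56.61700/60 = 34.943617
  S → negative
  Lon: 0° + 11/60 + 1.83/3600 = 0 + 0.183333 + 0.000508 = 0.183842
  W ⇒ negate
Point 6:
  Lat: 58′ + 47″ = 58.78333′; 88 + 58.78333/60 = 88.979722
  N ⇒ keep positive
  Lon: 19° + 55/60 + 55.03/3600 = 19 + 0.916667 + 0.015286 = 19.931953
  E ⇒ keep positive

1. -13.37096, -0.06467
2. 29.93419, 29.18736
3. -88.73375, -155.25472
4. -10.02208, 47.45722
5. -34.94362, -0.18384
6. 88.97972, 19.93195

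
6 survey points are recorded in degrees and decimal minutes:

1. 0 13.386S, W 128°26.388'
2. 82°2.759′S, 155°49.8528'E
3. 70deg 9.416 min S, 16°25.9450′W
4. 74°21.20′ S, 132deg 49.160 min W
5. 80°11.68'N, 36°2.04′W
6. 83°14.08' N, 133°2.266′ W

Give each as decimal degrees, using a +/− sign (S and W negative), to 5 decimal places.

Point 1:
  Lat: 13.386′ = 0.223100°; total 0.223100
  S ⇒ negate
  λ: 26.388′ = 0.439800°; total 128.439800
  W ⇒ negate
Point 2:
  φ: 82 + 2.759/60 = 82.045983
  hemisphere S, so the sign is −
  Lon: 49.8528′ = 0.830880°; total 155.830880
  E ⇒ keep positive
Point 3:
  φ: 9.416′ = 0.156933°; total 70.156933
  hemisphere S, so the sign is −
  Longitude: 16 + 25.945/60 = 16.432417
  W → negative
Point 4:
  φ: 74 + 21.2/60 = 74.353333
  S → negative
  λ: 49.16′ = 0.819333°; total 132.819333
  hemisphere W, so the sign is −
Point 5:
  φ: 11.68′ = 0.194667°; total 80.194667
  N ⇒ keep positive
  λ: 2.04′ = 0.034000°; total 36.034000
  W ⇒ negate
Point 6:
  φ: 14.08′ = 0.234667°; total 83.234667
  N → positive
  Longitude: 2.266′ = 0.037767°; total 133.037767
  hemisphere W, so the sign is −

1. -0.22310, -128.43980
2. -82.04598, 155.83088
3. -70.15693, -16.43242
4. -74.35333, -132.81933
5. 80.19467, -36.03400
6. 83.23467, -133.03777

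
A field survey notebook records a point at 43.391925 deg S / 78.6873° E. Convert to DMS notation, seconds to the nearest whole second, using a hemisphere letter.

43°23′31″ S, 78°41′14″ E

Lat: whole degrees 43; 23.51550′ → 23′ and 30.93″
Longitude: 0.687300 × 60 = 41.23800′ → 41′, remainder × 60 = 14.28″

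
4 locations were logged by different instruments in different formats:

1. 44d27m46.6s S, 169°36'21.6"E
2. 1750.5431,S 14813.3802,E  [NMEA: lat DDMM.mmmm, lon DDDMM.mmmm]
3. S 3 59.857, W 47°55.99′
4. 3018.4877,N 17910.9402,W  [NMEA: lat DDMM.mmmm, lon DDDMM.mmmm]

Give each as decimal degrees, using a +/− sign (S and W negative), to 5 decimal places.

Point 1:
  Lat: 44 + 27/60 + 46.6/3600 = 44.462944
  hemisphere S, so the sign is −
  Longitude: 169° + 36/60 + 21.6/3600 = 169 + 0.600000 + 0.006000 = 169.606000
  E → positive
Point 2:
  Lat: split at 2 digits → 17° and 50.5431′; 17 + 50.5431/60 = 17.842385
  S → negative
  Longitude: split at 3 digits → 148° and 13.3802′; 148 + 13.3802/60 = 148.223003
  E ⇒ keep positive
Point 3:
  Lat: 3 + 59.857/60 = 3.997617
  hemisphere S, so the sign is −
  Lon: 47 + 55.99/60 = 47.933167
  hemisphere W, so the sign is −
Point 4:
  Latitude: split at 2 digits → 30° and 18.4877′; 30 + 18.4877/60 = 30.308128
  N → positive
  Lon: split at 3 digits → 179° and 10.9402′; 179 + 10.9402/60 = 179.182337
  W → negative

1. -44.46294, 169.60600
2. -17.84239, 148.22300
3. -3.99762, -47.93317
4. 30.30813, -179.18234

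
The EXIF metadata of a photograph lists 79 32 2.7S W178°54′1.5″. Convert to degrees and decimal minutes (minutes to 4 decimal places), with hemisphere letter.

79° 32.0450′ S, 178° 54.0250′ W

Lat: 32 + 2.7/60 = 32.045000′
Longitude: 54 + 1.5/60 = 54.025000′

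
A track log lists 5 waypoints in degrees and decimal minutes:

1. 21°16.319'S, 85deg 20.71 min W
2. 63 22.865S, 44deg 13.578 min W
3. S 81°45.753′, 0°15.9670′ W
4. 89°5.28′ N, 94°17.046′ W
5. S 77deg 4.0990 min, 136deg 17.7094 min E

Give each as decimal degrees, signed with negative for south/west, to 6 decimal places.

Point 1:
  Latitude: 21 + 16.319/60 = 21.2719833
  S ⇒ negate
  Longitude: 20.71′ = 0.345167°; total 85.3451667
  hemisphere W, so the sign is −
Point 2:
  Lat: 63 + 22.865/60 = 63.3810833
  S ⇒ negate
  λ: 13.578′ = 0.226300°; total 44.2263000
  W ⇒ negate
Point 3:
  Latitude: 81 + 45.753/60 = 81.7625500
  hemisphere S, so the sign is −
  Longitude: 0 + 15.967/60 = 0.2661167
  W → negative
Point 4:
  Latitude: 5.28′ = 0.088000°; total 89.0880000
  N ⇒ keep positive
  Longitude: 94 + 17.046/60 = 94.2841000
  W → negative
Point 5:
  Lat: 4.099′ = 0.068317°; total 77.0683167
  hemisphere S, so the sign is −
  Lon: 136 + 17.7094/60 = 136.2951567
  E → positive

1. -21.271983, -85.345167
2. -63.381083, -44.226300
3. -81.762550, -0.266117
4. 89.088000, -94.284100
5. -77.068317, 136.295157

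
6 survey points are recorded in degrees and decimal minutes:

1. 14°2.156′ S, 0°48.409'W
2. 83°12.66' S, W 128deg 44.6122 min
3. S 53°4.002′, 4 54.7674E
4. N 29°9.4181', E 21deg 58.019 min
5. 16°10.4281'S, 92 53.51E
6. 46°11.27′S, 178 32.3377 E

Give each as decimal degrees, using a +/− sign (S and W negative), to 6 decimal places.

1. -14.035933, -0.806817
2. -83.211000, -128.743537
3. -53.066700, 4.912790
4. 29.156968, 21.966983
5. -16.173802, 92.891833
6. -46.187833, 178.538962

Point 1:
  Lat: 2.156′ = 0.035933°; total 14.0359333
  S ⇒ negate
  λ: 0 + 48.409/60 = 0.8068167
  hemisphere W, so the sign is −
Point 2:
  φ: 12.66′ = 0.211000°; total 83.2110000
  S → negative
  Longitude: 44.6122′ = 0.743537°; total 128.7435367
  W ⇒ negate
Point 3:
  Lat: 4.002′ = 0.066700°; total 53.0667000
  S → negative
  Longitude: 54.7674′ = 0.912790°; total 4.9127900
  E ⇒ keep positive
Point 4:
  φ: 29 + 9.4181/60 = 29.1569683
  N ⇒ keep positive
  Lon: 58.019′ = 0.966983°; total 21.9669833
  E → positive
Point 5:
  φ: 10.4281′ = 0.173802°; total 16.1738017
  S ⇒ negate
  Longitude: 53.51′ = 0.891833°; total 92.8918333
  E ⇒ keep positive
Point 6:
  φ: 11.27′ = 0.187833°; total 46.1878333
  S ⇒ negate
  Longitude: 32.3377′ = 0.538962°; total 178.5389617
  E ⇒ keep positive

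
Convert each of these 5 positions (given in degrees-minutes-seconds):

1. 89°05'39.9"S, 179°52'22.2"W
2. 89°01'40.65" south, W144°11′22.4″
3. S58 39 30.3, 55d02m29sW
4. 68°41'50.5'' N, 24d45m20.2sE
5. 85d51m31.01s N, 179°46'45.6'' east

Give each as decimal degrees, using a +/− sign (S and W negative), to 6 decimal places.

Point 1:
  Latitude: 5′ + 39.9″ = 5.66500′; 89 + 5.66500/60 = 89.0944167
  hemisphere S, so the sign is −
  Lon: 179 + 52/60 + 22.2/3600 = 179.8728333
  W ⇒ negate
Point 2:
  φ: 89° + 1/60 + 40.65/3600 = 89 + 0.016667 + 0.011292 = 89.0279583
  hemisphere S, so the sign is −
  Longitude: 144 + 11/60 + 22.4/3600 = 144.1895556
  W → negative
Point 3:
  φ: 58° + 39/60 + 30.3/3600 = 58 + 0.650000 + 0.008417 = 58.6584167
  hemisphere S, so the sign is −
  Longitude: 2′ + 29″ = 2.48333′; 55 + 2.48333/60 = 55.0413889
  hemisphere W, so the sign is −
Point 4:
  Latitude: 68 + 41/60 + 50.5/3600 = 68.6973611
  N → positive
  Longitude: 24° + 45/60 + 20.2/3600 = 24 + 0.750000 + 0.005611 = 24.7556111
  E → positive
Point 5:
  Latitude: 85 + 51/60 + 31.01/3600 = 85.8586139
  N ⇒ keep positive
  Longitude: 46′ + 45.6″ = 46.76000′; 179 + 46.76000/60 = 179.7793333
  E ⇒ keep positive

1. -89.094417, -179.872833
2. -89.027958, -144.189556
3. -58.658417, -55.041389
4. 68.697361, 24.755611
5. 85.858614, 179.779333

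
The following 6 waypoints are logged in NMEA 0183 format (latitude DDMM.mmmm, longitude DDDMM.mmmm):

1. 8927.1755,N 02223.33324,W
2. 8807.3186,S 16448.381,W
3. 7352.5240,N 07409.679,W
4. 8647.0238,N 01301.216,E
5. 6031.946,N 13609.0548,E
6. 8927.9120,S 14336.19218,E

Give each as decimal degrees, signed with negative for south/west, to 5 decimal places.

Point 1:
  Latitude: degrees = first 2 digits = 89, minutes = 27.1755; 89 + 27.1755/60 = 89.452925
  N ⇒ keep positive
  Longitude: split at 3 digits → 022° and 23.33324′; 22 + 23.33324/60 = 22.388887
  W ⇒ negate
Point 2:
  φ: split at 2 digits → 88° and 7.3186′; 88 + 7.3186/60 = 88.121977
  S ⇒ negate
  Lon: split at 3 digits → 164° and 48.381′; 164 + 48.381/60 = 164.806350
  W ⇒ negate
Point 3:
  Latitude: split at 2 digits → 73° and 52.524′; 73 + 52.524/60 = 73.875400
  N → positive
  λ: split at 3 digits → 074° and 9.679′; 74 + 9.679/60 = 74.161317
  hemisphere W, so the sign is −
Point 4:
  φ: degrees = first 2 digits = 86, minutes = 47.0238; 86 + 47.0238/60 = 86.783730
  N ⇒ keep positive
  Longitude: split at 3 digits → 013° and 1.216′; 13 + 1.216/60 = 13.020267
  E ⇒ keep positive
Point 5:
  φ: degrees = first 2 digits = 60, minutes = 31.946; 60 + 31.946/60 = 60.532433
  N ⇒ keep positive
  Longitude: degrees = first 3 digits = 136, minutes = 9.0548; 136 + 9.0548/60 = 136.150913
  E ⇒ keep positive
Point 6:
  φ: split at 2 digits → 89° and 27.912′; 89 + 27.912/60 = 89.465200
  hemisphere S, so the sign is −
  λ: split at 3 digits → 143° and 36.19218′; 143 + 36.19218/60 = 143.603203
  E → positive

1. 89.45293, -22.38889
2. -88.12198, -164.80635
3. 73.87540, -74.16132
4. 86.78373, 13.02027
5. 60.53243, 136.15091
6. -89.46520, 143.60320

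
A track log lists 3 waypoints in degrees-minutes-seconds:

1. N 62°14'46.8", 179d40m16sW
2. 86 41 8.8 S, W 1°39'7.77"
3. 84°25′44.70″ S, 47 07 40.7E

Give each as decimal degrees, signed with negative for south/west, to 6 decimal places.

1. 62.246333, -179.671111
2. -86.685778, -1.652158
3. -84.429083, 47.127972

Point 1:
  Latitude: 62° + 14/60 + 46.8/3600 = 62 + 0.233333 + 0.013000 = 62.2463333
  N → positive
  Lon: 40′ + 16″ = 40.26667′; 179 + 40.26667/60 = 179.6711111
  hemisphere W, so the sign is −
Point 2:
  Latitude: 86° + 41/60 + 8.8/3600 = 86 + 0.683333 + 0.002444 = 86.6857778
  S ⇒ negate
  Longitude: 1° + 39/60 + 7.77/3600 = 1 + 0.650000 + 0.002158 = 1.6521583
  W → negative
Point 3:
  Lat: 84° + 25/60 + 44.7/3600 = 84 + 0.416667 + 0.012417 = 84.4290833
  S → negative
  Lon: 7′ + 40.7″ = 7.67833′; 47 + 7.67833/60 = 47.1279722
  E → positive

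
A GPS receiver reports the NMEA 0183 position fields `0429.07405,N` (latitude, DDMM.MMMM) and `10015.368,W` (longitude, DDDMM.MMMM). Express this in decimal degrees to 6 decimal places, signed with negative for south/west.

4.484568, -100.256133

φ: split at 2 digits → 04° and 29.07405′; 4 + 29.07405/60 = 4.4845675
N ⇒ keep positive
Longitude: split at 3 digits → 100° and 15.368′; 100 + 15.368/60 = 100.2561333
W → negative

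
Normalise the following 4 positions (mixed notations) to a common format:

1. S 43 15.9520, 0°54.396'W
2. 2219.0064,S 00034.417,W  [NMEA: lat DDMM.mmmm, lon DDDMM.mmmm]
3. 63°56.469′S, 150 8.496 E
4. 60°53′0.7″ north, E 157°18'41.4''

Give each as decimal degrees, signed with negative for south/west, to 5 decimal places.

Point 1:
  φ: 15.952′ = 0.265867°; total 43.265867
  hemisphere S, so the sign is −
  Lon: 0 + 54.396/60 = 0.906600
  hemisphere W, so the sign is −
Point 2:
  Lat: split at 2 digits → 22° and 19.0064′; 22 + 19.0064/60 = 22.316773
  S ⇒ negate
  λ: split at 3 digits → 000° and 34.417′; 0 + 34.417/60 = 0.573617
  W ⇒ negate
Point 3:
  Lat: 56.469′ = 0.941150°; total 63.941150
  hemisphere S, so the sign is −
  λ: 150 + 8.496/60 = 150.141600
  E → positive
Point 4:
  Lat: 53′ + 0.7″ = 53.01167′; 60 + 53.01167/60 = 60.883528
  N → positive
  Longitude: 157 + 18/60 + 41.4/3600 = 157.311500
  E → positive

1. -43.26587, -0.90660
2. -22.31677, -0.57362
3. -63.94115, 150.14160
4. 60.88353, 157.31150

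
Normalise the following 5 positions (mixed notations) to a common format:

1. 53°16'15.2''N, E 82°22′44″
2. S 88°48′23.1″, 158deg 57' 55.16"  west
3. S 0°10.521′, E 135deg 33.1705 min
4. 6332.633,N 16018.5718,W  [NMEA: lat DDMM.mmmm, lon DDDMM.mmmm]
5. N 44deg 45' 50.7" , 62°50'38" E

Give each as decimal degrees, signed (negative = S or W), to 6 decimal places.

Point 1:
  φ: 16′ + 15.2″ = 16.25333′; 53 + 16.25333/60 = 53.2708889
  N → positive
  Longitude: 22′ + 44″ = 22.73333′; 82 + 22.73333/60 = 82.3788889
  E → positive
Point 2:
  Latitude: 48′ + 23.1″ = 48.38500′; 88 + 48.38500/60 = 88.8064167
  hemisphere S, so the sign is −
  λ: 158° + 57/60 + 55.16/3600 = 158 + 0.950000 + 0.015322 = 158.9653222
  W ⇒ negate
Point 3:
  Lat: 0 + 10.521/60 = 0.1753500
  S ⇒ negate
  Lon: 33.1705′ = 0.552842°; total 135.5528417
  E → positive
Point 4:
  Latitude: degrees = first 2 digits = 63, minutes = 32.633; 63 + 32.633/60 = 63.5438833
  N → positive
  Lon: degrees = first 3 digits = 160, minutes = 18.5718; 160 + 18.5718/60 = 160.3095300
  W → negative
Point 5:
  Lat: 44° + 45/60 + 50.7/3600 = 44 + 0.750000 + 0.014083 = 44.7640833
  N → positive
  λ: 62 + 50/60 + 38/3600 = 62.8438889
  E → positive

1. 53.270889, 82.378889
2. -88.806417, -158.965322
3. -0.175350, 135.552842
4. 63.543883, -160.309530
5. 44.764083, 62.843889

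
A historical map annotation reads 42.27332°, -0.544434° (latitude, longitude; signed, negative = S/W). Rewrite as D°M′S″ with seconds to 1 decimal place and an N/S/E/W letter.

Latitude: whole degrees 42; 16.39920′ → 16′ and 23.952″
Longitude is negative → W; |value| = 0.544434
Lon: 0.544434° → 32.66604′; 0.66604 × 60 = 39.962″

42°16′24.0″ N, 0°32′40.0″ W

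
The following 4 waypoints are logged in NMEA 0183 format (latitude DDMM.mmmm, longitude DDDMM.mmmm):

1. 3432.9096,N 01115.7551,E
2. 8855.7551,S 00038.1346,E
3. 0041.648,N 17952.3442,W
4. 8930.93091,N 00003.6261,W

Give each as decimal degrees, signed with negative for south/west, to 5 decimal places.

Point 1:
  φ: degrees = first 2 digits = 34, minutes = 32.9096; 34 + 32.9096/60 = 34.548493
  N ⇒ keep positive
  Longitude: degrees = first 3 digits = 11, minutes = 15.7551; 11 + 15.7551/60 = 11.262585
  E ⇒ keep positive
Point 2:
  Lat: split at 2 digits → 88° and 55.7551′; 88 + 55.7551/60 = 88.929252
  hemisphere S, so the sign is −
  Lon: split at 3 digits → 000° and 38.1346′; 0 + 38.1346/60 = 0.635577
  E → positive
Point 3:
  Lat: split at 2 digits → 00° and 41.648′; 0 + 41.648/60 = 0.694133
  N → positive
  Lon: degrees = first 3 digits = 179, minutes = 52.3442; 179 + 52.3442/60 = 179.872403
  W → negative
Point 4:
  Latitude: degrees = first 2 digits = 89, minutes = 30.93091; 89 + 30.93091/60 = 89.515515
  N ⇒ keep positive
  λ: degrees = first 3 digits = 0, minutes = 3.6261; 0 + 3.6261/60 = 0.060435
  W ⇒ negate

1. 34.54849, 11.26259
2. -88.92925, 0.63558
3. 0.69413, -179.87240
4. 89.51552, -0.06044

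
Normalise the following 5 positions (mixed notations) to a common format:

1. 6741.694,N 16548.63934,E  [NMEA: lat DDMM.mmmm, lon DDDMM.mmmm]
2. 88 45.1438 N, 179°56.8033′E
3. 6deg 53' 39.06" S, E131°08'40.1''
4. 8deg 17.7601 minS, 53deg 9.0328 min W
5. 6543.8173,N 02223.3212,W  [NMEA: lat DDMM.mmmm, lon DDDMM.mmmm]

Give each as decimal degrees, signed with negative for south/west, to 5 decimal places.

1. 67.69490, 165.81066
2. 88.75240, 179.94672
3. -6.89418, 131.14447
4. -8.29600, -53.15055
5. 65.73029, -22.38869

Point 1:
  φ: split at 2 digits → 67° and 41.694′; 67 + 41.694/60 = 67.694900
  N → positive
  Lon: split at 3 digits → 165° and 48.63934′; 165 + 48.63934/60 = 165.810656
  E → positive
Point 2:
  φ: 88 + 45.1438/60 = 88.752397
  N ⇒ keep positive
  λ: 56.8033′ = 0.946722°; total 179.946722
  E → positive
Point 3:
  Latitude: 6° + 53/60 + 39.06/3600 = 6 + 0.883333 + 0.010850 = 6.894183
  hemisphere S, so the sign is −
  Lon: 131 + 8/60 + 40.1/3600 = 131.144472
  E → positive
Point 4:
  Latitude: 8 + 17.7601/60 = 8.296002
  S ⇒ negate
  Lon: 9.0328′ = 0.150547°; total 53.150547
  W ⇒ negate
Point 5:
  Latitude: split at 2 digits → 65° and 43.8173′; 65 + 43.8173/60 = 65.730288
  N ⇒ keep positive
  λ: degrees = first 3 digits = 22, minutes = 23.3212; 22 + 23.3212/60 = 22.388687
  W ⇒ negate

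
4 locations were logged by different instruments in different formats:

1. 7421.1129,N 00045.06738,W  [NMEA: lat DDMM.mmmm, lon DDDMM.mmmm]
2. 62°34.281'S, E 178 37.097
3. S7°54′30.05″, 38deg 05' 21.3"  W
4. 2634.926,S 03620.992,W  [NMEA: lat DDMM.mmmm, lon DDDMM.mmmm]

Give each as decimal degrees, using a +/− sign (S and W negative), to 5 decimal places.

1. 74.35188, -0.75112
2. -62.57135, 178.61828
3. -7.90835, -38.08925
4. -26.58210, -36.34987

Point 1:
  φ: split at 2 digits → 74° and 21.1129′; 74 + 21.1129/60 = 74.351882
  N → positive
  Longitude: split at 3 digits → 000° and 45.06738′; 0 + 45.06738/60 = 0.751123
  W → negative
Point 2:
  Latitude: 62 + 34.281/60 = 62.571350
  S ⇒ negate
  Longitude: 178 + 37.097/60 = 178.618283
  E ⇒ keep positive
Point 3:
  Lat: 7 + 54/60 + 30.05/3600 = 7.908347
  hemisphere S, so the sign is −
  Longitude: 38° + 5/60 + 21.3/3600 = 38 + 0.083333 + 0.005917 = 38.089250
  W → negative
Point 4:
  Latitude: degrees = first 2 digits = 26, minutes = 34.926; 26 + 34.926/60 = 26.582100
  S ⇒ negate
  Longitude: degrees = first 3 digits = 36, minutes = 20.992; 36 + 20.992/60 = 36.349867
  hemisphere W, so the sign is −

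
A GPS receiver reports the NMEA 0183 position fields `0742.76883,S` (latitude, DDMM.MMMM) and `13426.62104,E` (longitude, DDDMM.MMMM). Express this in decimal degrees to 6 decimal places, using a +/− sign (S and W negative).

-7.712814, 134.443684

φ: degrees = first 2 digits = 7, minutes = 42.76883; 7 + 42.76883/60 = 7.7128138
hemisphere S, so the sign is −
Longitude: split at 3 digits → 134° and 26.62104′; 134 + 26.62104/60 = 134.4436840
E ⇒ keep positive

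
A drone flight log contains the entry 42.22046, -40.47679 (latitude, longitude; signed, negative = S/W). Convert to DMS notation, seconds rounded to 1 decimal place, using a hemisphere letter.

42°13′13.7″ N, 40°28′36.4″ W

φ: 0.220460 × 60 = 13.22760′ → 13′, remainder × 60 = 13.656″
Longitude is negative → W; |value| = 40.476790
λ: whole degrees 40; 28.60740′ → 28′ and 36.444″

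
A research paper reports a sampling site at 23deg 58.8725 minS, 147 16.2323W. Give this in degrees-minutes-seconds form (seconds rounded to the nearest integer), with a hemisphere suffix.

23°58′52″ S, 147°16′14″ W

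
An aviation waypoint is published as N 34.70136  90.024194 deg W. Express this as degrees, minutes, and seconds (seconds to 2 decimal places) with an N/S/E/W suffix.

34°42′4.90″ N, 90°01′27.10″ W

Lat: 0.701360 × 60 = 42.08160′ → 42′, remainder × 60 = 4.8960″
Lon: 0.024194° → 1.45164′; 0.45164 × 60 = 27.0984″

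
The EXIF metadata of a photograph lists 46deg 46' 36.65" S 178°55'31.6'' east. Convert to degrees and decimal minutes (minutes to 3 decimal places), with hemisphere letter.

φ: 46 + 36.65/60 = 46.61083′
Longitude: seconds/60 = 0.52667; minutes = 55 + 0.52667 = 55.52667

46° 46.611′ S, 178° 55.527′ E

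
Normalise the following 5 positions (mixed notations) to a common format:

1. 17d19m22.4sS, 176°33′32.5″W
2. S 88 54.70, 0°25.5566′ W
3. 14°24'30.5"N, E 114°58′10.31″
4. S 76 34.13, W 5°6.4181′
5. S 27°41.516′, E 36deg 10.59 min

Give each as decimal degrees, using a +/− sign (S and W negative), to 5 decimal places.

1. -17.32289, -176.55903
2. -88.91167, -0.42594
3. 14.40847, 114.96953
4. -76.56883, -5.10697
5. -27.69193, 36.17650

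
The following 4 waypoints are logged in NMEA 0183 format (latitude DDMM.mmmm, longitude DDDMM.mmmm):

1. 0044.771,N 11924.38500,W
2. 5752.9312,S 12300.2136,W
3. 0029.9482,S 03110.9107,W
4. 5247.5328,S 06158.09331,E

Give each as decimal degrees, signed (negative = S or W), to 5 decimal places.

1. 0.74618, -119.40642
2. -57.88219, -123.00356
3. -0.49914, -31.18185
4. -52.79221, 61.96822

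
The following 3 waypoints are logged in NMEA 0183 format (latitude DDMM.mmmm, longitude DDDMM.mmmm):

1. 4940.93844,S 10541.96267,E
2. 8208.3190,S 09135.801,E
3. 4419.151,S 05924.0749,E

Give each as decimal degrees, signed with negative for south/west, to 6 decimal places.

1. -49.682307, 105.699378
2. -82.138650, 91.596683
3. -44.319183, 59.401248

Point 1:
  Lat: split at 2 digits → 49° and 40.93844′; 49 + 40.93844/60 = 49.6823073
  S → negative
  Lon: split at 3 digits → 105° and 41.96267′; 105 + 41.96267/60 = 105.6993778
  E ⇒ keep positive
Point 2:
  φ: split at 2 digits → 82° and 8.319′; 82 + 8.319/60 = 82.1386500
  hemisphere S, so the sign is −
  Longitude: split at 3 digits → 091° and 35.801′; 91 + 35.801/60 = 91.5966833
  E → positive
Point 3:
  Lat: degrees = first 2 digits = 44, minutes = 19.151; 44 + 19.151/60 = 44.3191833
  S ⇒ negate
  Lon: split at 3 digits → 059° and 24.0749′; 59 + 24.0749/60 = 59.4012483
  E ⇒ keep positive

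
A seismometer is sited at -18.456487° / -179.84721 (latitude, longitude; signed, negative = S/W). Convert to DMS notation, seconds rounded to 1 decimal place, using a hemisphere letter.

18°27′23.4″ S, 179°50′50.0″ W

Latitude is negative → S; |value| = 18.456487
φ: whole degrees 18; 27.38922′ → 27′ and 23.353″
Longitude is negative → W; |value| = 179.847210
λ: 0.847210° → 50.83260′; 0.83260 × 60 = 49.956″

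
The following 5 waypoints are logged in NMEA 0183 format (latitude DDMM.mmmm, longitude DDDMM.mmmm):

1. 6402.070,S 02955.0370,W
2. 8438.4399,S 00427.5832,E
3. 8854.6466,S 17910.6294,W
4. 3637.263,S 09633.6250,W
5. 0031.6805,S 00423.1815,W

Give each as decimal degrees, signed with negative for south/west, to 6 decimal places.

1. -64.034500, -29.917283
2. -84.640665, 4.459720
3. -88.910777, -179.177157
4. -36.621050, -96.560417
5. -0.528008, -4.386358

Point 1:
  Latitude: degrees = first 2 digits = 64, minutes = 2.07; 64 + 2.07/60 = 64.0345000
  S → negative
  Longitude: degrees = first 3 digits = 29, minutes = 55.037; 29 + 55.037/60 = 29.9172833
  W ⇒ negate
Point 2:
  Lat: split at 2 digits → 84° and 38.4399′; 84 + 38.4399/60 = 84.6406650
  hemisphere S, so the sign is −
  λ: split at 3 digits → 004° and 27.5832′; 4 + 27.5832/60 = 4.4597200
  E → positive
Point 3:
  Latitude: degrees = first 2 digits = 88, minutes = 54.6466; 88 + 54.6466/60 = 88.9107767
  S ⇒ negate
  λ: split at 3 digits → 179° and 10.6294′; 179 + 10.6294/60 = 179.1771567
  W → negative
Point 4:
  φ: degrees = first 2 digits = 36, minutes = 37.263; 36 + 37.263/60 = 36.6210500
  hemisphere S, so the sign is −
  Longitude: degrees = first 3 digits = 96, minutes = 33.625; 96 + 33.625/60 = 96.5604167
  hemisphere W, so the sign is −
Point 5:
  φ: split at 2 digits → 00° and 31.6805′; 0 + 31.6805/60 = 0.5280083
  hemisphere S, so the sign is −
  Lon: degrees = first 3 digits = 4, minutes = 23.1815; 4 + 23.1815/60 = 4.3863583
  W → negative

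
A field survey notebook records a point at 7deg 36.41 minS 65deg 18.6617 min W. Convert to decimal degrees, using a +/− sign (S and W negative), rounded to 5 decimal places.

Latitude: 7 + 36.41/60 = 7.606833
S ⇒ negate
Longitude: 65 + 18.6617/60 = 65.311028
hemisphere W, so the sign is −

-7.60683, -65.31103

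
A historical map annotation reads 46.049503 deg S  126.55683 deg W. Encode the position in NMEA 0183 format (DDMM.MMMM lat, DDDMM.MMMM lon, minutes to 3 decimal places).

Latitude: fractional part 0.049503 → 2.97018 minutes
Longitude: 126° + 0.556830 × 60 = 126° 33.40980′

4602.970,S / 12633.410,W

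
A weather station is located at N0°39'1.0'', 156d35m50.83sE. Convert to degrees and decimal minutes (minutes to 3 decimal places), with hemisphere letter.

0° 39.017′ N, 156° 35.847′ E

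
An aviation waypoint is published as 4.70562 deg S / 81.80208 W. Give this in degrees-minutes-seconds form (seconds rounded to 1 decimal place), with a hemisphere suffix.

4°42′20.2″ S, 81°48′7.5″ W

Latitude: 0.705620° → 42.33720′; 0.33720 × 60 = 20.232″
Longitude: whole degrees 81; 48.12480′ → 48′ and 7.488″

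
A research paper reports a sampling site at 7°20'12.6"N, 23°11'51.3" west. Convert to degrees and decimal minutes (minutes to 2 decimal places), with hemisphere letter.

Lat: seconds/60 = 0.21000; minutes = 20 + 0.21000 = 20.2100
Lon: seconds/60 = 0.85500; minutes = 11 + 0.85500 = 11.8550

7° 20.21′ N, 23° 11.86′ W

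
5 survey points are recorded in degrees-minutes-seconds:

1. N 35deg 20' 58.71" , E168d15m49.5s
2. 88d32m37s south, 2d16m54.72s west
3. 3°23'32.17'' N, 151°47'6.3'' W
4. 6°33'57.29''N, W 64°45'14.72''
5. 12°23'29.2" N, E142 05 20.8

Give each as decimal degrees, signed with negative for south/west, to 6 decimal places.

1. 35.349642, 168.263750
2. -88.543611, -2.281867
3. 3.392269, -151.785083
4. 6.565914, -64.754089
5. 12.391444, 142.089111

Point 1:
  φ: 35° + 20/60 + 58.71/3600 = 35 + 0.333333 + 0.016308 = 35.3496417
  N → positive
  Lon: 168° + 15/60 + 49.5/3600 = 168 + 0.250000 + 0.013750 = 168.2637500
  E → positive
Point 2:
  φ: 88° + 32/60 + 37/3600 = 88 + 0.533333 + 0.010278 = 88.5436111
  S → negative
  Longitude: 2° + 16/60 + 54.72/3600 = 2 + 0.266667 + 0.015200 = 2.2818667
  W → negative
Point 3:
  Latitude: 3 + 23/60 + 32.17/3600 = 3.3922694
  N ⇒ keep positive
  Lon: 151 + 47/60 + 6.3/3600 = 151.7850833
  W ⇒ negate
Point 4:
  Lat: 6 + 33/60 + 57.29/3600 = 6.5659139
  N ⇒ keep positive
  λ: 64 + 45/60 + 14.72/3600 = 64.7540889
  hemisphere W, so the sign is −
Point 5:
  φ: 12° + 23/60 + 29.2/3600 = 12 + 0.383333 + 0.008111 = 12.3914444
  N ⇒ keep positive
  Longitude: 142° + 5/60 + 20.8/3600 = 142 + 0.083333 + 0.005778 = 142.0891111
  E → positive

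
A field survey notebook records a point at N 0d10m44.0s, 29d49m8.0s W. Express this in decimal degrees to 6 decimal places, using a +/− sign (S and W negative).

0.178889, -29.818889

Latitude: 0° + 10/60 + 44/3600 = 0 + 0.166667 + 0.012222 = 0.1788889
N → positive
Longitude: 29 + 49/60 + 8/3600 = 29.8188889
hemisphere W, so the sign is −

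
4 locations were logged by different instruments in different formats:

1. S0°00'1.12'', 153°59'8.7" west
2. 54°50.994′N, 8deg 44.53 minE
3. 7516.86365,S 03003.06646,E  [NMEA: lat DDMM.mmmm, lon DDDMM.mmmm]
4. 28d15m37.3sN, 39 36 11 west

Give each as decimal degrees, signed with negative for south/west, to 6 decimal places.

Point 1:
  Lat: 0° + 0/60 + 1.12/3600 = 0 + 0.000000 + 0.000311 = 0.0003111
  hemisphere S, so the sign is −
  Longitude: 59′ + 8.7″ = 59.14500′; 153 + 59.14500/60 = 153.9857500
  W → negative
Point 2:
  φ: 50.994′ = 0.849900°; total 54.8499000
  N ⇒ keep positive
  λ: 8 + 44.53/60 = 8.7421667
  E ⇒ keep positive
Point 3:
  φ: split at 2 digits → 75° and 16.86365′; 75 + 16.86365/60 = 75.2810608
  hemisphere S, so the sign is −
  Longitude: degrees = first 3 digits = 30, minutes = 3.06646; 30 + 3.06646/60 = 30.0511077
  E ⇒ keep positive
Point 4:
  Latitude: 28° + 15/60 + 37.3/3600 = 28 + 0.250000 + 0.010361 = 28.2603611
  N → positive
  λ: 39° + 36/60 + 11/3600 = 39 + 0.600000 + 0.003056 = 39.6030556
  W ⇒ negate

1. -0.000311, -153.985750
2. 54.849900, 8.742167
3. -75.281061, 30.051108
4. 28.260361, -39.603056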